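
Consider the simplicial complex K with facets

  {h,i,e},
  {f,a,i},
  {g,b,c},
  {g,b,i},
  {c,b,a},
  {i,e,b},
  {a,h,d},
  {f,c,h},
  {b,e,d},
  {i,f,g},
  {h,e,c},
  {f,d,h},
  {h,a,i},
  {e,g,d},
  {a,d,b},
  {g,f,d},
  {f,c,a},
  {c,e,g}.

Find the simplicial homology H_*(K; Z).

Order the vertices as a < b < c < d < e < f < g < h < i. Listing each simplex with vertices in this order, K has dimension 2 with simplices:

  0-simplices (9): a, b, c, d, e, f, g, h, i
  1-simplices (27): ab, ac, ad, af, ah, ai, bc, bd, be, bg, bi, ce, cf, cg, ch, de, df, dg, dh, eg, eh, ei, fg, fh, fi, gi, hi
  2-simplices (18): abc, abd, acf, adh, afi, ahi, bcg, bde, bei, bgi, ceg, ceh, cfh, deg, dfg, dfh, ehi, fgi

so the chain groups are C_0 ≅ Z^9, C_1 ≅ Z^27, C_2 ≅ Z^18.

Boundary ∂_1: C_1 → C_0 is given by ∂[p,q] = [q] − [p]. For instance
  ∂ce = e − c.
The resulting 9×27 matrix has rank 8, and its Smith normal form has invariant factors (1,1,1,1,1,1,1,1).

The boundary map ∂_2: C_2 → C_1 maps a triangle to the signed sum of its edges. For instance
  ∂ceg = eg − cg + ce,
  ∂abd = bd − ad + ab.
The 27×18 boundary matrix has rank 18 and Smith normal form diag(1,1,1,1,1,1,1,1,1,1,1,1,1,1,1,1,1,2).

Now H_k = ker ∂_k / im ∂_{k+1}, so:

  H_0: rank C_0 − rank ∂_1 = 9 − 8 = 1, and the invariant factors of ∂_1 are all 1, so H_0 = Z.
  H_1: rank ker ∂_1 − rank ∂_2 = (27 − 8) − 18 = 1, and ∂_2 has invariant factor 2 > 1, so H_1 = Z ⊕ Z_2.
  H_2: rank ker ∂_2 − rank ∂_3 = (18 − 18) − 0 = 0, and there is no ∂_3, so H_2 = 0.

H_0 = Z,  H_1 = Z ⊕ Z_2,  H_2 = 0.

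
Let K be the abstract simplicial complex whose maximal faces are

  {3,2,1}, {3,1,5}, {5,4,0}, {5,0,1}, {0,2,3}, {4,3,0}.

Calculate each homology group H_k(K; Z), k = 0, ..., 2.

Take the total order 0 < 1 < 2 < 3 < 4 < 5 on the vertex set. Then K (dimension 2) consists of the simplices:

  0-simplices (6): [0], [1], [2], [3], [4], [5]
  1-simplices (12): [0,1], [0,2], [0,3], [0,4], [0,5], [1,2], [1,3], [1,5], [2,3], [3,4], [3,5], [4,5]
  2-simplices (6): [0,1,5], [0,2,3], [0,3,4], [0,4,5], [1,2,3], [1,3,5]

Hence C_0 ≅ Z^6, C_1 ≅ Z^12, C_2 ≅ Z^6.

∂_1: C_1 → C_0 is given by ∂[p,q] = [q] − [p]. For instance
  ∂[0,2] = [2] − [0].
This gives a 6×12 integer matrix of rank 5; reducing to Smith normal form yields diagonal entries (1,1,1,1,1).

∂_2: C_2 → C_1 sends each 2-simplex [p,q,r] to [q,r] − [p,r] + [p,q]. For instance
  ∂[1,3,5] = [3,5] − [1,5] + [1,3],
  ∂[1,2,3] = [2,3] − [1,3] + [1,2].
The resulting 12×6 matrix has rank 6, and its Smith normal form has invariant factors (1,1,1,1,1,1).

From H_k ≅ ker(∂_k) / im(∂_{k+1}) we obtain:

  H_0: rank C_0 − rank ∂_1 = 6 − 5 = 1, and the invariant factors of ∂_1 are all 1, so H_0 ≅ Z.
  H_1: rank ker ∂_1 − rank ∂_2 = (12 − 5) − 6 = 1, and the invariant factors of ∂_2 are all 1, so H_1 ≅ Z.
  H_2: rank ker ∂_2 − rank ∂_3 = (6 − 6) − 0 = 0, and there is no ∂_3, so H_2 ≅ 0.

H_0 ≅ Z,  H_1 ≅ Z,  H_2 = 0.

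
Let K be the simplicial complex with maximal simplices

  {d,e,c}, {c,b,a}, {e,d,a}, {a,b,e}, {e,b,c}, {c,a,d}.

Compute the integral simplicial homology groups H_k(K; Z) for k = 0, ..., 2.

H_0 ≅ Z,  H_1 = 0,  H_2 ≅ Z.

Fix the vertex order a < b < c < d < e and write every simplex with vertices in increasing order. Then dim K = 2 and the simplices of K are:

  0-simplices (5): a, b, c, d, e
  1-simplices (9): ab, ac, ad, ae, bc, be, cd, ce, de
  2-simplices (6): abc, abe, acd, ade, bce, cde

Hence C_0 ≅ Z^5, C_1 ≅ Z^9, C_2 ≅ Z^6.

The boundary map ∂_1: C_1 → C_0 maps an edge to its endpoints' difference, ∂[p,q] = q − p.
The 5×9 boundary matrix has rank 4 and Smith normal form diag(1,1,1,1).

Boundary ∂_2: C_2 → C_1 sends each 2-simplex [p,q,r] to [q,r] − [p,r] + [p,q]. For instance
  ∂bce = ce − be + bc,
  ∂abc = bc − ac + ab.
This gives a 9×6 integer matrix of rank 5; reducing to Smith normal form yields diagonal entries (1,1,1,1,1).

Computing H_k = (kernel of ∂_k) / (image of ∂_{k+1}):

  H_0: rank C_0 − rank ∂_1 = 5 − 4 = 1, and the invariant factors of ∂_1 are all 1, so H_0 ≅ Z.
  H_1: rank ker ∂_1 − rank ∂_2 = (9 − 4) − 5 = 0, and the invariant factors of ∂_2 are all 1, so H_1 ≅ 0.
  H_2: rank ker ∂_2 − rank ∂_3 = (6 − 5) − 0 = 1, and there is no ∂_3, so H_2 ≅ Z.

(K is a triangulation of the 2-sphere S^2.)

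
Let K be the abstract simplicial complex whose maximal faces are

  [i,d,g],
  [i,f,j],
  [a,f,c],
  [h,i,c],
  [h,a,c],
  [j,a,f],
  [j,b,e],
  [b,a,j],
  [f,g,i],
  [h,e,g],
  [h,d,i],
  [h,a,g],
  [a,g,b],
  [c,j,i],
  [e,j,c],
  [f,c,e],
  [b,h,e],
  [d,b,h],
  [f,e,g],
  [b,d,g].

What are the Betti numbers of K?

b_0 = 1, b_1 = 1, b_2 = 0.

Take the total order a < b < c < d < e < f < g < h < i < j on the vertex set. Then K (dimension 2) consists of the simplices:

  0-simplices (10): a, b, c, d, e, f, g, h, i, j
  1-simplices (30): ab, ac, af, ag, ah, aj, bd, be, bg, bh, bj, ce, cf, ch, ci, cj, dg, dh, di, ef, eg, eh, ej, fg, fi, fj, gh, gi, hi, ij
  2-simplices (20): abg, abj, acf, ach, afj, agh, bdg, bdh, beh, bej, cef, cej, chi, cij, dgi, dhi, efg, egh, fgi, fij

giving chain groups C_0 ≅ Z^10, C_1 ≅ Z^30, C_2 ≅ Z^20.

The boundary map ∂_1: C_1 → C_0 sends each edge [p,q] (with p < q) to q − p.
The 10×30 boundary matrix has rank 9 and Smith normal form diag(1,1,1,1,1,1,1,1,1).

The boundary map ∂_2: C_2 → C_1 sends each 2-simplex [p,q,r] to [q,r] − [p,r] + [p,q]. For instance
  ∂beh = eh − bh + be,
  ∂bdh = dh − bh + bd.
The resulting 30×20 matrix has rank 20, and its Smith normal form has invariant factors (1,1,1,1,1,1,1,1,1,1,1,1,1,1,1,1,1,1,1,2).

Reading off H_k = ker ∂_k / im ∂_{k+1}:

  H_0: rank C_0 − rank ∂_1 = 10 − 9 = 1, and the invariant factors of ∂_1 are all 1, so H_0 = Z.
  H_1: rank ker ∂_1 − rank ∂_2 = (30 − 9) − 20 = 1, and ∂_2 has invariant factor 2 > 1, so H_1 = Z ⊕ Z_2.
  H_2: rank ker ∂_2 − rank ∂_3 = (20 − 20) − 0 = 0, and there is no ∂_3, so H_2 = 0.

Hence the Betti numbers are b_0 = 1, b_1 = 1, b_2 = 0.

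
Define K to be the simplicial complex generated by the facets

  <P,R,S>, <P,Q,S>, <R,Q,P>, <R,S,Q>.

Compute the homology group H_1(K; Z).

Order the vertices as P < Q < R < S. Listing each simplex with vertices in this order, K has dimension 2 with simplices:

  0-simplices (4): P, Q, R, S
  1-simplices (6): PQ, PR, PS, QR, QS, RS
  2-simplices (4): PQR, PQS, PRS, QRS

Hence C_0 ≅ Z^4, C_1 ≅ Z^6, C_2 ≅ Z^4.

The boundary map ∂_1: C_1 → C_0 is given by ∂[p,q] = [q] − [p]. For instance
  ∂PR = R − P.
As a 4×6 matrix over Z this has rank 3, with invariant factors (1,1,1).

∂_2: C_2 → C_1 sends each 2-simplex [p,q,r] to [q,r] − [p,r] + [p,q]. For instance
  ∂QRS = RS − QS + QR,
  ∂PRS = RS − PS + PR.
As a 6×4 matrix over Z this has rank 3, with invariant factors (1,1,1).

From H_k ≅ ker(∂_k) / im(∂_{k+1}) we obtain:

  H_1: rank ker ∂_1 − rank ∂_2 = (6 − 3) − 3 = 0, and the invariant factors of ∂_2 are all 1, so H_1 = 0.

H_1 ≅ 0.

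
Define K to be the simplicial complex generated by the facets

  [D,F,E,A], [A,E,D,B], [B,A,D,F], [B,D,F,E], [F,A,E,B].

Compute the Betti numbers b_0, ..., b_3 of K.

b_0 = 1, b_1 = 0, b_2 = 0, b_3 = 1.

Take the total order A < B < D < E < F on the vertex set. Then K (dimension 3) consists of the simplices:

  0-simplices (5): A, B, D, E, F
  1-simplices (10): AB, AD, AE, AF, BD, BE, BF, DE, DF, EF
  2-simplices (10): ABD, ABE, ABF, ADE, ADF, AEF, BDE, BDF, BEF, DEF
  3-simplices (5): ABDE, ABDF, ABEF, ADEF, BDEF

Hence C_0 ≅ Z^5, C_1 ≅ Z^10, C_2 ≅ Z^10, C_3 ≅ Z^5.

∂_1: C_1 → C_0 is given by ∂[p,q] = [q] − [p].
The resulting 5×10 matrix has rank 4, and its Smith normal form has invariant factors (1,1,1,1).

∂_2: C_2 → C_1 maps a triangle to the signed sum of its edges. For instance
  ∂ABD = BD − AD + AB,
  ∂DEF = EF − DF + DE.
The resulting 10×10 matrix has rank 6, and its Smith normal form has invariant factors (1,1,1,1,1,1).

The boundary map ∂_3: C_3 → C_2 sends each 3-simplex σ to the alternating sum Σ_i (−1)^i (σ with its i-th vertex removed). For instance
  ∂ABDE = BDE − ADE + ABE − ABD,
  ∂ADEF = DEF − AEF + ADF − ADE.
The 10×5 boundary matrix has rank 4 and Smith normal form diag(1,1,1,1).

Now H_k = ker ∂_k / im ∂_{k+1}, so:

  H_0: rank C_0 − rank ∂_1 = 5 − 4 = 1, and the invariant factors of ∂_1 are all 1, so H_0 ≅ Z.
  H_1: rank ker ∂_1 − rank ∂_2 = (10 − 4) − 6 = 0, and the invariant factors of ∂_2 are all 1, so H_1 ≅ 0.
  H_2: rank ker ∂_2 − rank ∂_3 = (10 − 6) − 4 = 0, and the invariant factors of ∂_3 are all 1, so H_2 ≅ 0.
  H_3: rank ker ∂_3 − rank ∂_4 = (5 − 4) − 0 = 1, and there is no ∂_4, so H_3 ≅ Z.

Hence the Betti numbers are b_0 = 1, b_1 = 0, b_2 = 0, b_3 = 1.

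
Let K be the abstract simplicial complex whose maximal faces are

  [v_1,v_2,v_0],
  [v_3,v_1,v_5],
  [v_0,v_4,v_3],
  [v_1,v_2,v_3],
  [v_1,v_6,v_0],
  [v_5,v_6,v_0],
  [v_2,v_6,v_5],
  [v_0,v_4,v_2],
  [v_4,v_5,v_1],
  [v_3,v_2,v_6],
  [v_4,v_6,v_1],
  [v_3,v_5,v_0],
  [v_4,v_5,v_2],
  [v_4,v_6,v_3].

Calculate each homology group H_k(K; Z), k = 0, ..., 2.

H_0 = Z,  H_1 = Z^2,  H_2 = Z.

Order the vertices as v_0 < v_1 < v_2 < v_3 < v_4 < v_5 < v_6. Listing each simplex with vertices in this order, K has dimension 2 with simplices:

  0-simplices (7): [v_0], [v_1], [v_2], [v_3], [v_4], [v_5], [v_6]
  1-simplices (21): (21 of them)
  2-simplices (14): (14 of them)

Hence C_0 ≅ Z^7, C_1 ≅ Z^21, C_2 ≅ Z^14.

∂_1: C_1 → C_0 is given by ∂[p,q] = [q] − [p]. For instance
  ∂[v_3,v_6] = [v_6] − [v_3].
The resulting 7×21 matrix has rank 6, and its Smith normal form has invariant factors (1,1,1,1,1,1).

The boundary map ∂_2: C_2 → C_1 maps a triangle to the signed sum of its edges. For instance
  ∂[v_0,v_2,v_4] = [v_2,v_4] − [v_0,v_4] + [v_0,v_2],
  ∂[v_0,v_3,v_4] = [v_3,v_4] − [v_0,v_4] + [v_0,v_3].
The resulting 21×14 matrix has rank 13, and its Smith normal form has invariant factors (1,1,1,1,1,1,1,1,1,1,1,1,1).

Reading off H_k = ker ∂_k / im ∂_{k+1}:

  H_0: rank C_0 − rank ∂_1 = 7 − 6 = 1, and the invariant factors of ∂_1 are all 1, so H_0 ≅ Z.
  H_1: rank ker ∂_1 − rank ∂_2 = (21 − 6) − 13 = 2, and the invariant factors of ∂_2 are all 1, so H_1 ≅ Z^2.
  H_2: rank ker ∂_2 − rank ∂_3 = (14 − 13) − 0 = 1, and there is no ∂_3, so H_2 ≅ Z.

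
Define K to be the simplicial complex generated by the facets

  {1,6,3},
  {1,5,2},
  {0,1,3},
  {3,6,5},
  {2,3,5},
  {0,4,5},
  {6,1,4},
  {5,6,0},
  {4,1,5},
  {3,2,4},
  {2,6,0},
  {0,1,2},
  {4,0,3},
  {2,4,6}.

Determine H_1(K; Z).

K has 7 vertices, 21 edges, 14 triangles.
rank ∂_1 = 6, rank ∂_2 = 13 ⇒ b_1 = 21 − 6 − 13 = 2; all invariant factors of ∂_2 are 1 so no torsion. So H_1 ≅ Z^2.

H_1 = Z^2.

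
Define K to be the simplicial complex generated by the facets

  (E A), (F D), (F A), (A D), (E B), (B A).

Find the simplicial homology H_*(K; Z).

We work with the vertex ordering A < B < D < E < F. The simplices of K, each written with vertices in increasing order, are:

  0-simplices (5): A, B, D, E, F
  1-simplices (6): AB, AD, AE, AF, BE, DF

Hence C_0 ≅ Z^5, C_1 ≅ Z^6.

∂_1: C_1 → C_0 maps an edge to its endpoints' difference, ∂[p,q] = q − p. For instance
  ∂AE = E − A.
The resulting 5×6 matrix has rank 4, and its Smith normal form has invariant factors (1,1,1,1).

Now H_k = ker ∂_k / im ∂_{k+1}, so:

  H_0: rank C_0 − rank ∂_1 = 5 − 4 = 1, and the invariant factors of ∂_1 are all 1, so H_0 = Z.
  H_1: rank ker ∂_1 − rank ∂_2 = (6 − 4) − 0 = 2, and there is no ∂_2, so H_1 = Z^2.

(K is a triangulation of a wedge of 2 circles.)

H_0 = Z,  H_1 = Z^2.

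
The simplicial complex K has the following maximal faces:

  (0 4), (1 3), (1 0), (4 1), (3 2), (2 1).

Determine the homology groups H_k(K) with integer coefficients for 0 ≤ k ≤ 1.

H_0 = Z,  H_1 = Z^2.

Fix the vertex order 0 < 1 < 2 < 3 < 4 and write every simplex with vertices in increasing order. Then dim K = 1 and the simplices of K are:

  0-simplices (5): [0], [1], [2], [3], [4]
  1-simplices (6): [0,1], [0,4], [1,2], [1,3], [1,4], [2,3]

so the chain groups are C_0 ≅ Z^5, C_1 ≅ Z^6.

Boundary ∂_1: C_1 → C_0 sends each edge [p,q] (with p < q) to q − p. For instance
  ∂[0,4] = [4] − [0].
The 5×6 boundary matrix has rank 4 and Smith normal form diag(1,1,1,1).

Now H_k = ker ∂_k / im ∂_{k+1}, so:

  H_0: rank C_0 − rank ∂_1 = 5 − 4 = 1, and the invariant factors of ∂_1 are all 1, so H_0 ≅ Z.
  H_1: rank ker ∂_1 − rank ∂_2 = (6 − 4) − 0 = 2, and there is no ∂_2, so H_1 ≅ Z^2.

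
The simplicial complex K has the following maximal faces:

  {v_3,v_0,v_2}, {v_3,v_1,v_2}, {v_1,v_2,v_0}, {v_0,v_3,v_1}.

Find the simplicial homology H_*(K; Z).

H_0 = Z,  H_1 = 0,  H_2 = Z.

Order the vertices as v_0 < v_1 < v_2 < v_3. Listing each simplex with vertices in this order, K has dimension 2 with simplices:

  0-simplices (4): [v_0], [v_1], [v_2], [v_3]
  1-simplices (6): [v_0,v_1], [v_0,v_2], [v_0,v_3], [v_1,v_2], [v_1,v_3], [v_2,v_3]
  2-simplices (4): [v_0,v_1,v_2], [v_0,v_1,v_3], [v_0,v_2,v_3], [v_1,v_2,v_3]

giving chain groups C_0 ≅ Z^4, C_1 ≅ Z^6, C_2 ≅ Z^4.

The boundary map ∂_1: C_1 → C_0 is given by ∂[p,q] = [q] − [p].
As a 4×6 matrix over Z this has rank 3, with invariant factors (1,1,1).

The boundary map ∂_2: C_2 → C_1 sends each 2-simplex [p,q,r] to [q,r] − [p,r] + [p,q]. For instance
  ∂[v_1,v_2,v_3] = [v_2,v_3] − [v_1,v_3] + [v_1,v_2],
  ∂[v_0,v_1,v_3] = [v_1,v_3] − [v_0,v_3] + [v_0,v_1].
As a 6×4 matrix over Z this has rank 3, with invariant factors (1,1,1).

Reading off H_k = ker ∂_k / im ∂_{k+1}:

  H_0: rank C_0 − rank ∂_1 = 4 − 3 = 1, and the invariant factors of ∂_1 are all 1, so H_0 = Z.
  H_1: rank ker ∂_1 − rank ∂_2 = (6 − 3) − 3 = 0, and the invariant factors of ∂_2 are all 1, so H_1 = 0.
  H_2: rank ker ∂_2 − rank ∂_3 = (4 − 3) − 0 = 1, and there is no ∂_3, so H_2 = Z.

As a check, the Euler characteristic is 4 − 6 + 4 = 2, which agrees with 1 − 0 + 1 = 2.
(K is a triangulation of the 2-sphere S^2.)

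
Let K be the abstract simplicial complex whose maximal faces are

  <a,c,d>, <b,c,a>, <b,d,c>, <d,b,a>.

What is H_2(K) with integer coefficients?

K has 4 vertices, 6 edges, 4 triangles.
rank ∂_2 = 3, rank ∂_3 = 0 ⇒ b_2 = 4 − 3 − 0 = 1. So H_2 = Z.

H_2 = Z.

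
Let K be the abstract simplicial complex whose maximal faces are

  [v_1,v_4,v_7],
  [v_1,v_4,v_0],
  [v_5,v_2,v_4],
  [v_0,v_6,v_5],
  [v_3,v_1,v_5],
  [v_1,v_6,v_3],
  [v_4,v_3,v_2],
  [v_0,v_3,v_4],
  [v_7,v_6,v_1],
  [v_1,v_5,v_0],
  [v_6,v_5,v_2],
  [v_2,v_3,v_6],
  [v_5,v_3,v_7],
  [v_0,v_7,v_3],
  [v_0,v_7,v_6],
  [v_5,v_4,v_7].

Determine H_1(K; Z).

Fix the vertex order v_0 < v_1 < v_2 < v_3 < v_4 < v_5 < v_6 < v_7 and write every simplex with vertices in increasing order. Then dim K = 2 and the simplices of K are:

  0-simplices (8): [v_0], [v_1], [v_2], [v_3], [v_4], [v_5], [v_6], [v_7]
  1-simplices (24): (24 of them)
  2-simplices (16): (16 of them)

Hence C_0 ≅ Z^8, C_1 ≅ Z^24, C_2 ≅ Z^16.

Boundary ∂_1: C_1 → C_0 maps an edge to its endpoints' difference, ∂[p,q] = q − p. For instance
  ∂[v_1,v_5] = [v_5] − [v_1].
As a 8×24 matrix over Z this has rank 7, with invariant factors (1,1,1,1,1,1,1).

The boundary map ∂_2: C_2 → C_1 sends each 2-simplex [p,q,r] to [q,r] − [p,r] + [p,q]. For instance
  ∂[v_0,v_1,v_5] = [v_1,v_5] − [v_0,v_5] + [v_0,v_1],
  ∂[v_2,v_3,v_6] = [v_3,v_6] − [v_2,v_6] + [v_2,v_3].
The resulting 24×16 matrix has rank 15, and its Smith normal form has invariant factors (1,1,1,1,1,1,1,1,1,1,1,1,1,1,1).

Computing H_k = (kernel of ∂_k) / (image of ∂_{k+1}):

  H_1: rank ker ∂_1 − rank ∂_2 = (24 − 7) − 15 = 2, and the invariant factors of ∂_2 are all 1, so H_1 ≅ Z^2.

(K is a triangulation of the torus T^2.)

H_1 ≅ Z^2.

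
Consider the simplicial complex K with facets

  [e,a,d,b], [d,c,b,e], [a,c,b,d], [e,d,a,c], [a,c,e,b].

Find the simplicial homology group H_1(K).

H_1 ≅ 0.

Take the total order a < b < c < d < e on the vertex set. Then K (dimension 3) consists of the simplices:

  0-simplices (5): a, b, c, d, e
  1-simplices (10): ab, ac, ad, ae, bc, bd, be, cd, ce, de
  2-simplices (10): abc, abd, abe, acd, ace, ade, bcd, bce, bde, cde
  3-simplices (5): abcd, abce, abde, acde, bcde

so the chain groups are C_0 ≅ Z^5, C_1 ≅ Z^10, C_2 ≅ Z^10, C_3 ≅ Z^5.

Boundary ∂_1: C_1 → C_0 sends each edge [p,q] (with p < q) to q − p.
The 5×10 boundary matrix has rank 4 and Smith normal form diag(1,1,1,1).

∂_2: C_2 → C_1 maps a triangle to the signed sum of its edges. For instance
  ∂acd = cd − ad + ac,
  ∂abd = bd − ad + ab.
As a 10×10 matrix over Z this has rank 6, with invariant factors (1,1,1,1,1,1).

∂_3: C_3 → C_2 sends each 3-simplex σ to the alternating sum Σ_i (−1)^i (σ with its i-th vertex removed). For instance
  ∂abce = bce − ace + abe − abc,
  ∂abde = bde − ade + abe − abd.
As a 10×5 matrix over Z this has rank 4, with invariant factors (1,1,1,1).

From H_k ≅ ker(∂_k) / im(∂_{k+1}) we obtain:

  H_1: rank ker ∂_1 − rank ∂_2 = (10 − 4) − 6 = 0, and the invariant factors of ∂_2 are all 1, so H_1 = 0.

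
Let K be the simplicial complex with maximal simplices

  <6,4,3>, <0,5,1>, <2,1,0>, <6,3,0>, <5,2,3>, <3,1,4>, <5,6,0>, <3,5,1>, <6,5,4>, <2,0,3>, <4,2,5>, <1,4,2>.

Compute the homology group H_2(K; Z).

H_2 ≅ 0.

Fix the vertex order 0 < 1 < 2 < 3 < 4 < 5 < 6 and write every simplex with vertices in increasing order. Then dim K = 2 and the simplices of K are:

  0-simplices (7): [0], [1], [2], [3], [4], [5], [6]
  1-simplices (18): [0,1], [0,2], [0,3], [0,5], [0,6], [1,2], [1,3], [1,4], [1,5], [2,3], [2,4], [2,5], [3,4], [3,5], [3,6], [4,5], [4,6], [5,6]
  2-simplices (12): [0,1,2], [0,1,5], [0,2,3], [0,3,6], [0,5,6], [1,2,4], [1,3,4], [1,3,5], [2,3,5], [2,4,5], [3,4,6], [4,5,6]

Hence C_0 ≅ Z^7, C_1 ≅ Z^18, C_2 ≅ Z^12.

∂_1: C_1 → C_0 maps an edge to its endpoints' difference, ∂[p,q] = q − p. For instance
  ∂[1,2] = [2] − [1].
The 7×18 boundary matrix has rank 6 and Smith normal form diag(1,1,1,1,1,1).

∂_2: C_2 → C_1 sends each 2-simplex [p,q,r] to [q,r] − [p,r] + [p,q]. For instance
  ∂[0,1,2] = [1,2] − [0,2] + [0,1],
  ∂[2,4,5] = [4,5] − [2,5] + [2,4].
The resulting 18×12 matrix has rank 12, and its Smith normal form has invariant factors (1,1,1,1,1,1,1,1,1,1,1,2).

From H_k ≅ ker(∂_k) / im(∂_{k+1}) we obtain:

  H_2: rank ker ∂_2 − rank ∂_3 = (12 − 12) − 0 = 0, and there is no ∂_3, so H_2 = 0.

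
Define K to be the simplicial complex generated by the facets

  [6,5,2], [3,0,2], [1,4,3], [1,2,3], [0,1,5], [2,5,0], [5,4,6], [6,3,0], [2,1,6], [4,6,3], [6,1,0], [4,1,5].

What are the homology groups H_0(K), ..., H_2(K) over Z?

Fix the vertex order 0 < 1 < 2 < 3 < 4 < 5 < 6 and write every simplex with vertices in increasing order. Then dim K = 2 and the simplices of K are:

  0-simplices (7): [0], [1], [2], [3], [4], [5], [6]
  1-simplices (18): [0,1], [0,2], [0,3], [0,5], [0,6], [1,2], [1,3], [1,4], [1,5], [1,6], [2,3], [2,5], [2,6], [3,4], [3,6], [4,5], [4,6], [5,6]
  2-simplices (12): [0,1,5], [0,1,6], [0,2,3], [0,2,5], [0,3,6], [1,2,3], [1,2,6], [1,3,4], [1,4,5], [2,5,6], [3,4,6], [4,5,6]

Hence C_0 ≅ Z^7, C_1 ≅ Z^18, C_2 ≅ Z^12.

The boundary map ∂_1: C_1 → C_0 maps an edge to its endpoints' difference, ∂[p,q] = q − p.
The 7×18 boundary matrix has rank 6 and Smith normal form diag(1,1,1,1,1,1).

∂_2: C_2 → C_1 sends each 2-simplex [p,q,r] to [q,r] − [p,r] + [p,q]. For instance
  ∂[0,1,5] = [1,5] − [0,5] + [0,1],
  ∂[0,2,5] = [2,5] − [0,5] + [0,2].
This gives a 18×12 integer matrix of rank 12; reducing to Smith normal form yields diagonal entries (1,1,1,1,1,1,1,1,1,1,1,2).

Computing H_k = (kernel of ∂_k) / (image of ∂_{k+1}):

  H_0: rank C_0 − rank ∂_1 = 7 − 6 = 1, and the invariant factors of ∂_1 are all 1, so H_0 ≅ Z.
  H_1: rank ker ∂_1 − rank ∂_2 = (18 − 6) − 12 = 0, and ∂_2 has invariant factor 2 > 1, so H_1 ≅ Z/2Z.
  H_2: rank ker ∂_2 − rank ∂_3 = (12 − 12) − 0 = 0, and there is no ∂_3, so H_2 ≅ 0.

As a check, the Euler characteristic is 7 − 18 + 12 = 1, which agrees with 1 − 0 + 0 = 1.

H_0 ≅ Z,  H_1 ≅ Z/2Z,  H_2 = 0.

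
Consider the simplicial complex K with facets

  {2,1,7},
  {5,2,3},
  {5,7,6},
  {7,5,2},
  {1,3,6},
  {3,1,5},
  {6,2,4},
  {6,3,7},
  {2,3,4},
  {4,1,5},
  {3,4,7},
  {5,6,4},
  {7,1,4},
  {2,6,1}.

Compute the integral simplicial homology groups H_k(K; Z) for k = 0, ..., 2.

H_0 ≅ Z,  H_1 ≅ Z^2,  H_2 ≅ Z.

Take the total order 1 < 2 < 3 < 4 < 5 < 6 < 7 on the vertex set. Then K (dimension 2) consists of the simplices:

  0-simplices (7): [1], [2], [3], [4], [5], [6], [7]
  1-simplices (21): [1,2], [1,3], [1,4], [1,5], [1,6], [1,7], [2,3], [2,4], [2,5], [2,6], [2,7], [3,4], [3,5], [3,6], [3,7], [4,5], [4,6], [4,7], [5,6], [5,7], [6,7]
  2-simplices (14): [1,2,6], [1,2,7], [1,3,5], [1,3,6], [1,4,5], [1,4,7], [2,3,4], [2,3,5], [2,4,6], [2,5,7], [3,4,7], [3,6,7], [4,5,6], [5,6,7]

Hence C_0 ≅ Z^7, C_1 ≅ Z^21, C_2 ≅ Z^14.

∂_1: C_1 → C_0 sends each edge [p,q] (with p < q) to q − p. For instance
  ∂[4,7] = [7] − [4].
The resulting 7×21 matrix has rank 6, and its Smith normal form has invariant factors (1,1,1,1,1,1).

The boundary map ∂_2: C_2 → C_1 maps a triangle to the signed sum of its edges. For instance
  ∂[3,4,7] = [4,7] − [3,7] + [3,4],
  ∂[5,6,7] = [6,7] − [5,7] + [5,6].
This gives a 21×14 integer matrix of rank 13; reducing to Smith normal form yields diagonal entries (1,1,1,1,1,1,1,1,1,1,1,1,1).

Reading off H_k = ker ∂_k / im ∂_{k+1}:

  H_0: rank C_0 − rank ∂_1 = 7 − 6 = 1, and the invariant factors of ∂_1 are all 1, so H_0 ≅ Z.
  H_1: rank ker ∂_1 − rank ∂_2 = (21 − 6) − 13 = 2, and the invariant factors of ∂_2 are all 1, so H_1 ≅ Z^2.
  H_2: rank ker ∂_2 − rank ∂_3 = (14 − 13) − 0 = 1, and there is no ∂_3, so H_2 ≅ Z.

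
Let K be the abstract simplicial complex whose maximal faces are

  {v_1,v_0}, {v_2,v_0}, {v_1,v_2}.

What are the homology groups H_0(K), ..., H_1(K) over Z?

Take the total order v_0 < v_1 < v_2 on the vertex set. Then K (dimension 1) consists of the simplices:

  0-simplices (3): [v_0], [v_1], [v_2]
  1-simplices (3): [v_0,v_1], [v_0,v_2], [v_1,v_2]

so the chain groups are C_0 ≅ Z^3, C_1 ≅ Z^3.

Boundary ∂_1: C_1 → C_0 maps an edge to its endpoints' difference, ∂[p,q] = q − p.
The 3×3 boundary matrix has rank 2 and Smith normal form diag(1,1).

Reading off H_k = ker ∂_k / im ∂_{k+1}:

  H_0: rank C_0 − rank ∂_1 = 3 − 2 = 1, and the invariant factors of ∂_1 are all 1, so H_0 ≅ Z.
  H_1: rank ker ∂_1 − rank ∂_2 = (3 − 2) − 0 = 1, and there is no ∂_2, so H_1 ≅ Z.

H_0 ≅ Z,  H_1 ≅ Z.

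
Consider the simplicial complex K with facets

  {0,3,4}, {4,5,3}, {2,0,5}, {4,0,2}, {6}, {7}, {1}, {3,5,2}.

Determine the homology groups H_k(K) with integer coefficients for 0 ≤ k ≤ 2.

H_0 ≅ Z^4,  H_1 ≅ Z,  H_2 = 0.

We work with the vertex ordering 0 < 1 < 2 < 3 < 4 < 5 < 6 < 7. The simplices of K, each written with vertices in increasing order, are:

  0-simplices (8): [0], [1], [2], [3], [4], [5], [6], [7]
  1-simplices (10): [0,2], [0,3], [0,4], [0,5], [2,3], [2,4], [2,5], [3,4], [3,5], [4,5]
  2-simplices (5): [0,2,4], [0,2,5], [0,3,4], [2,3,5], [3,4,5]

giving chain groups C_0 ≅ Z^8, C_1 ≅ Z^10, C_2 ≅ Z^5.

Boundary ∂_1: C_1 → C_0 maps an edge to its endpoints' difference, ∂[p,q] = q − p.
As a 8×10 matrix over Z this has rank 4, with invariant factors (1,1,1,1).

∂_2: C_2 → C_1 acts by ∂[p,q,r] = [q,r] − [p,r] + [p,q]. For instance
  ∂[3,4,5] = [4,5] − [3,5] + [3,4],
  ∂[0,3,4] = [3,4] − [0,4] + [0,3].
This gives a 10×5 integer matrix of rank 5; reducing to Smith normal form yields diagonal entries (1,1,1,1,1).

From H_k ≅ ker(∂_k) / im(∂_{k+1}) we obtain:

  H_0: rank C_0 − rank ∂_1 = 8 − 4 = 4, and the invariant factors of ∂_1 are all 1, so H_0 ≅ Z^4.
  H_1: rank ker ∂_1 − rank ∂_2 = (10 − 4) − 5 = 1, and the invariant factors of ∂_2 are all 1, so H_1 ≅ Z.
  H_2: rank ker ∂_2 − rank ∂_3 = (5 − 5) − 0 = 0, and there is no ∂_3, so H_2 ≅ 0.

As a check, the Euler characteristic is 8 − 10 + 5 = 3, which agrees with 4 − 1 + 0 = 3.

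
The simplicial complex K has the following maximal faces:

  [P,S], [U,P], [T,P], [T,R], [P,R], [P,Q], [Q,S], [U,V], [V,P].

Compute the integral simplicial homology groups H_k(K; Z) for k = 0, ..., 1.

H_0 ≅ Z,  H_1 ≅ Z^3.

Order the vertices as P < Q < R < S < T < U < V. Listing each simplex with vertices in this order, K has dimension 1 with simplices:

  0-simplices (7): P, Q, R, S, T, U, V
  1-simplices (9): PQ, PR, PS, PT, PU, PV, QS, RT, UV

so the chain groups are C_0 ≅ Z^7, C_1 ≅ Z^9.

Boundary ∂_1: C_1 → C_0 sends each edge [p,q] (with p < q) to q − p.
As a 7×9 matrix over Z this has rank 6, with invariant factors (1,1,1,1,1,1).

Reading off H_k = ker ∂_k / im ∂_{k+1}:

  H_0: rank C_0 − rank ∂_1 = 7 − 6 = 1, and the invariant factors of ∂_1 are all 1, so H_0 = Z.
  H_1: rank ker ∂_1 − rank ∂_2 = (9 − 6) − 0 = 3, and there is no ∂_2, so H_1 = Z^3.

As a check, the Euler characteristic is 7 − 9 = -2, which agrees with 1 − 3 = -2.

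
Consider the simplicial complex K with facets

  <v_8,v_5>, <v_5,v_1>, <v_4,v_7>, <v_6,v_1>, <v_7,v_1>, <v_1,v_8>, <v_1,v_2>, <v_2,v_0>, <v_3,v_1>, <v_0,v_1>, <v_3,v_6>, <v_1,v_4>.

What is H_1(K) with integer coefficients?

H_1 = Z^4.

Take the total order v_0 < v_1 < v_2 < v_3 < v_4 < v_5 < v_6 < v_7 < v_8 on the vertex set. Then K (dimension 1) consists of the simplices:

  0-simplices (9): [v_0], [v_1], [v_2], [v_3], [v_4], [v_5], [v_6], [v_7], [v_8]
  1-simplices (12): [v_0,v_1], [v_0,v_2], [v_1,v_2], [v_1,v_3], [v_1,v_4], [v_1,v_5], [v_1,v_6], [v_1,v_7], [v_1,v_8], [v_3,v_6], [v_4,v_7], [v_5,v_8]

so the chain groups are C_0 ≅ Z^9, C_1 ≅ Z^12.

Boundary ∂_1: C_1 → C_0 is given by ∂[p,q] = [q] − [p]. For instance
  ∂[v_1,v_6] = [v_6] − [v_1].
The resulting 9×12 matrix has rank 8, and its Smith normal form has invariant factors (1,1,1,1,1,1,1,1).

Computing H_k = (kernel of ∂_k) / (image of ∂_{k+1}):

  H_1: rank ker ∂_1 − rank ∂_2 = (12 − 8) − 0 = 4, and there is no ∂_2, so H_1 = Z^4.

(K is a triangulation of a wedge of 4 circles.)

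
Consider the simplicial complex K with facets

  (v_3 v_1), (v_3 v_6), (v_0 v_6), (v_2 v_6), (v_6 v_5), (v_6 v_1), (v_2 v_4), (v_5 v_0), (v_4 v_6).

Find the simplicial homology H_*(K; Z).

Take the total order v_0 < v_1 < v_2 < v_3 < v_4 < v_5 < v_6 on the vertex set. Then K (dimension 1) consists of the simplices:

  0-simplices (7): [v_0], [v_1], [v_2], [v_3], [v_4], [v_5], [v_6]
  1-simplices (9): [v_0,v_5], [v_0,v_6], [v_1,v_3], [v_1,v_6], [v_2,v_4], [v_2,v_6], [v_3,v_6], [v_4,v_6], [v_5,v_6]

giving chain groups C_0 ≅ Z^7, C_1 ≅ Z^9.

∂_1: C_1 → C_0 is given by ∂[p,q] = [q] − [p]. For instance
  ∂[v_2,v_6] = [v_6] − [v_2].
The resulting 7×9 matrix has rank 6, and its Smith normal form has invariant factors (1,1,1,1,1,1).

Computing H_k = (kernel of ∂_k) / (image of ∂_{k+1}):

  H_0: rank C_0 − rank ∂_1 = 7 − 6 = 1, and the invariant factors of ∂_1 are all 1, so H_0 ≅ Z.
  H_1: rank ker ∂_1 − rank ∂_2 = (9 − 6) − 0 = 3, and there is no ∂_2, so H_1 ≅ Z^3.

(K is a triangulation of a wedge of 3 circles.)

H_0 = Z,  H_1 = Z^3.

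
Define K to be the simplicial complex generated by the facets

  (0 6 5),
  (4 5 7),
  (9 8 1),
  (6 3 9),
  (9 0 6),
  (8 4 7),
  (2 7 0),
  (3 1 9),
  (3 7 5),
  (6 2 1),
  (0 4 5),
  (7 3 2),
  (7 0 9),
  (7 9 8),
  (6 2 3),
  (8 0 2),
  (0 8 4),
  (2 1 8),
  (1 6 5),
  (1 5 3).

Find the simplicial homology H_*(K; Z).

H_0 ≅ Z,  H_1 ≅ Z ⊕ Z/2Z,  H_2 = 0.

We work with the vertex ordering 0 < 1 < 2 < 3 < 4 < 5 < 6 < 7 < 8 < 9. The simplices of K, each written with vertices in increasing order, are:

  0-simplices (10): [0], [1], [2], [3], [4], [5], [6], [7], [8], [9]
  1-simplices (30): (30 of them)
  2-simplices (20): (20 of them)

Hence C_0 ≅ Z^10, C_1 ≅ Z^30, C_2 ≅ Z^20.

∂_1: C_1 → C_0 maps an edge to its endpoints' difference, ∂[p,q] = q − p. For instance
  ∂[0,8] = [8] − [0].
This gives a 10×30 integer matrix of rank 9; reducing to Smith normal form yields diagonal entries (1,1,1,1,1,1,1,1,1).

Boundary ∂_2: C_2 → C_1 sends each 2-simplex [p,q,r] to [q,r] − [p,r] + [p,q]. For instance
  ∂[0,2,8] = [2,8] − [0,8] + [0,2],
  ∂[3,5,7] = [5,7] − [3,7] + [3,5].
The resulting 30×20 matrix has rank 20, and its Smith normal form has invariant factors (1,1,1,1,1,1,1,1,1,1,1,1,1,1,1,1,1,1,1,2).

Now H_k = ker ∂_k / im ∂_{k+1}, so:

  H_0: rank C_0 − rank ∂_1 = 10 − 9 = 1, and the invariant factors of ∂_1 are all 1, so H_0 ≅ Z.
  H_1: rank ker ∂_1 − rank ∂_2 = (30 − 9) − 20 = 1, and ∂_2 has invariant factor 2 > 1, so H_1 ≅ Z ⊕ Z/2Z.
  H_2: rank ker ∂_2 − rank ∂_3 = (20 − 20) − 0 = 0, and there is no ∂_3, so H_2 ≅ 0.

(K is a triangulation of the Klein bottle.)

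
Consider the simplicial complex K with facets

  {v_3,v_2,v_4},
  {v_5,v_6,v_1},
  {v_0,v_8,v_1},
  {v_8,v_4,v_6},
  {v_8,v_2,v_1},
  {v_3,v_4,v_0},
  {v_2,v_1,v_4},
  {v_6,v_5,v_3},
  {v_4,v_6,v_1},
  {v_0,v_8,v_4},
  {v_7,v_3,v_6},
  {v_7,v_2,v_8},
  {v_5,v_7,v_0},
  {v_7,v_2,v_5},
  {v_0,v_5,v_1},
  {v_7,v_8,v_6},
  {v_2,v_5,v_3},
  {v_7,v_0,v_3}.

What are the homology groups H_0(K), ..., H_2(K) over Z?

H_0 ≅ Z,  H_1 ≅ Z × Z/2,  H_2 = 0.

Order the vertices as v_0 < v_1 < v_2 < v_3 < v_4 < v_5 < v_6 < v_7 < v_8. Listing each simplex with vertices in this order, K has dimension 2 with simplices:

  0-simplices (9): [v_0], [v_1], [v_2], [v_3], [v_4], [v_5], [v_6], [v_7], [v_8]
  1-simplices (27): (27 of them)
  2-simplices (18): (18 of them)

so the chain groups are C_0 ≅ Z^9, C_1 ≅ Z^27, C_2 ≅ Z^18.

Boundary ∂_1: C_1 → C_0 sends each edge [p,q] (with p < q) to q − p. For instance
  ∂[v_5,v_6] = [v_6] − [v_5].
The resulting 9×27 matrix has rank 8, and its Smith normal form has invariant factors (1,1,1,1,1,1,1,1).

The boundary map ∂_2: C_2 → C_1 acts by ∂[p,q,r] = [q,r] − [p,r] + [p,q]. For instance
  ∂[v_3,v_6,v_7] = [v_6,v_7] − [v_3,v_7] + [v_3,v_6],
  ∂[v_0,v_1,v_5] = [v_1,v_5] − [v_0,v_5] + [v_0,v_1].
This gives a 27×18 integer matrix of rank 18; reducing to Smith normal form yields diagonal entries (1,1,1,1,1,1,1,1,1,1,1,1,1,1,1,1,1,2).

Now H_k = ker ∂_k / im ∂_{k+1}, so:

  H_0: rank C_0 − rank ∂_1 = 9 − 8 = 1, and the invariant factors of ∂_1 are all 1, so H_0 ≅ Z.
  H_1: rank ker ∂_1 − rank ∂_2 = (27 − 8) − 18 = 1, and ∂_2 has invariant factor 2 > 1, so H_1 ≅ Z × Z/2.
  H_2: rank ker ∂_2 − rank ∂_3 = (18 − 18) − 0 = 0, and there is no ∂_3, so H_2 ≅ 0.

(K is a triangulation of the Klein bottle.)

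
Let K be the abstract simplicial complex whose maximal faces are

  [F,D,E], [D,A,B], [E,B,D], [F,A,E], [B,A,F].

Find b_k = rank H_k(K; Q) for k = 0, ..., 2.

K has 5 vertices, 10 edges, 5 triangles.
rank ∂_0 = 0, rank ∂_1 = 4 ⇒ b_0 = 5 − 0 − 4 = 1; all invariant factors of ∂_1 are 1 so no torsion. So H_0 = Z.
rank ∂_1 = 4, rank ∂_2 = 5 ⇒ b_1 = 10 − 4 − 5 = 1; all invariant factors of ∂_2 are 1 so no torsion. So H_1 = Z.
rank ∂_2 = 5, rank ∂_3 = 0 ⇒ b_2 = 5 − 5 − 0 = 0. So H_2 = 0.

b_0 = 1, b_1 = 1, b_2 = 0.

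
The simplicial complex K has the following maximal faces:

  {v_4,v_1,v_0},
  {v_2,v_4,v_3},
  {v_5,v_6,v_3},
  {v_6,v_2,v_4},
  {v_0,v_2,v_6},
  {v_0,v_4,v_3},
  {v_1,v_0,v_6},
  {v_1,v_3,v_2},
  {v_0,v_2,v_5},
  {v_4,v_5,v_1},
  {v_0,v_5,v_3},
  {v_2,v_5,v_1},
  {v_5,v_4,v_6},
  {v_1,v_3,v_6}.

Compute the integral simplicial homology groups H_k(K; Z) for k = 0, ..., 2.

Take the total order v_0 < v_1 < v_2 < v_3 < v_4 < v_5 < v_6 on the vertex set. Then K (dimension 2) consists of the simplices:

  0-simplices (7): [v_0], [v_1], [v_2], [v_3], [v_4], [v_5], [v_6]
  1-simplices (21): (21 of them)
  2-simplices (14): (14 of them)

giving chain groups C_0 ≅ Z^7, C_1 ≅ Z^21, C_2 ≅ Z^14.

Boundary ∂_1: C_1 → C_0 sends each edge [p,q] (with p < q) to q − p.
This gives a 7×21 integer matrix of rank 6; reducing to Smith normal form yields diagonal entries (1,1,1,1,1,1).

∂_2: C_2 → C_1 sends each 2-simplex [p,q,r] to [q,r] − [p,r] + [p,q]. For instance
  ∂[v_0,v_1,v_6] = [v_1,v_6] − [v_0,v_6] + [v_0,v_1],
  ∂[v_1,v_2,v_5] = [v_2,v_5] − [v_1,v_5] + [v_1,v_2].
This gives a 21×14 integer matrix of rank 13; reducing to Smith normal form yields diagonal entries (1,1,1,1,1,1,1,1,1,1,1,1,1).

Now H_k = ker ∂_k / im ∂_{k+1}, so:

  H_0: rank C_0 − rank ∂_1 = 7 − 6 = 1, and the invariant factors of ∂_1 are all 1, so H_0 = Z.
  H_1: rank ker ∂_1 − rank ∂_2 = (21 − 6) − 13 = 2, and the invariant factors of ∂_2 are all 1, so H_1 = Z^2.
  H_2: rank ker ∂_2 − rank ∂_3 = (14 − 13) − 0 = 1, and there is no ∂_3, so H_2 = Z.

H_0 ≅ Z,  H_1 ≅ Z^2,  H_2 ≅ Z.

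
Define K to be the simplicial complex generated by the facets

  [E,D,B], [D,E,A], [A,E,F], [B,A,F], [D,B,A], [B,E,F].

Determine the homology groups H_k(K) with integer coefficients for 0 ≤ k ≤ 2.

Fix the vertex order A < B < D < E < F and write every simplex with vertices in increasing order. Then dim K = 2 and the simplices of K are:

  0-simplices (5): A, B, D, E, F
  1-simplices (9): AB, AD, AE, AF, BD, BE, BF, DE, EF
  2-simplices (6): ABD, ABF, ADE, AEF, BDE, BEF

so the chain groups are C_0 ≅ Z^5, C_1 ≅ Z^9, C_2 ≅ Z^6.

∂_1: C_1 → C_0 maps an edge to its endpoints' difference, ∂[p,q] = q − p.
As a 5×9 matrix over Z this has rank 4, with invariant factors (1,1,1,1).

The boundary map ∂_2: C_2 → C_1 sends each 2-simplex [p,q,r] to [q,r] − [p,r] + [p,q]. For instance
  ∂ABF = BF − AF + AB,
  ∂AEF = EF − AF + AE.
The resulting 9×6 matrix has rank 5, and its Smith normal form has invariant factors (1,1,1,1,1).

Now H_k = ker ∂_k / im ∂_{k+1}, so:

  H_0: rank C_0 − rank ∂_1 = 5 − 4 = 1, and the invariant factors of ∂_1 are all 1, so H_0 = Z.
  H_1: rank ker ∂_1 − rank ∂_2 = (9 − 4) − 5 = 0, and the invariant factors of ∂_2 are all 1, so H_1 = 0.
  H_2: rank ker ∂_2 − rank ∂_3 = (6 − 5) − 0 = 1, and there is no ∂_3, so H_2 = Z.

H_0 = Z,  H_1 = 0,  H_2 = Z.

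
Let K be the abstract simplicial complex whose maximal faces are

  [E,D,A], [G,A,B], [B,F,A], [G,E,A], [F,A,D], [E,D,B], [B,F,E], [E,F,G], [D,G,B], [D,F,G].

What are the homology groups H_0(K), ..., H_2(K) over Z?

Fix the vertex order A < B < D < E < F < G and write every simplex with vertices in increasing order. Then dim K = 2 and the simplices of K are:

  0-simplices (6): A, B, D, E, F, G
  1-simplices (15): AB, AD, AE, AF, AG, BD, BE, BF, BG, DE, DF, DG, EF, EG, FG
  2-simplices (10): ABF, ABG, ADE, ADF, AEG, BDE, BDG, BEF, DFG, EFG

giving chain groups C_0 ≅ Z^6, C_1 ≅ Z^15, C_2 ≅ Z^10.

Boundary ∂_1: C_1 → C_0 is given by ∂[p,q] = [q] − [p]. For instance
  ∂DG = G − D.
As a 6×15 matrix over Z this has rank 5, with invariant factors (1,1,1,1,1).

∂_2: C_2 → C_1 sends each 2-simplex [p,q,r] to [q,r] − [p,r] + [p,q]. For instance
  ∂DFG = FG − DG + DF,
  ∂BDE = DE − BE + BD.
The resulting 15×10 matrix has rank 10, and its Smith normal form has invariant factors (1,1,1,1,1,1,1,1,1,2).

From H_k ≅ ker(∂_k) / im(∂_{k+1}) we obtain:

  H_0: rank C_0 − rank ∂_1 = 6 − 5 = 1, and the invariant factors of ∂_1 are all 1, so H_0 ≅ Z.
  H_1: rank ker ∂_1 − rank ∂_2 = (15 − 5) − 10 = 0, and ∂_2 has invariant factor 2 > 1, so H_1 ≅ Z/2.
  H_2: rank ker ∂_2 − rank ∂_3 = (10 − 10) − 0 = 0, and there is no ∂_3, so H_2 ≅ 0.

As a check, the Euler characteristic is 6 − 15 + 10 = 1, which agrees with 1 − 0 + 0 = 1.

H_0 ≅ Z,  H_1 ≅ Z/2,  H_2 = 0.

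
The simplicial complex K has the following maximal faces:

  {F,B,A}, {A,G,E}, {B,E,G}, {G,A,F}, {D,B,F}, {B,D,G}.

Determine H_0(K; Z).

Order the vertices as A < B < D < E < F < G. Listing each simplex with vertices in this order, K has dimension 2 with simplices:

  0-simplices (6): A, B, D, E, F, G
  1-simplices (12): AB, AE, AF, AG, BD, BE, BF, BG, DF, DG, EG, FG
  2-simplices (6): ABF, AEG, AFG, BDF, BDG, BEG

so the chain groups are C_0 ≅ Z^6, C_1 ≅ Z^12, C_2 ≅ Z^6.

Boundary ∂_1: C_1 → C_0 sends each edge [p,q] (with p < q) to q − p. For instance
  ∂AE = E − A.
This gives a 6×12 integer matrix of rank 5; reducing to Smith normal form yields diagonal entries (1,1,1,1,1).

Boundary ∂_2: C_2 → C_1 maps a triangle to the signed sum of its edges. For instance
  ∂AFG = FG − AG + AF,
  ∂BDF = DF − BF + BD.
As a 12×6 matrix over Z this has rank 6, with invariant factors (1,1,1,1,1,1).

Now H_k = ker ∂_k / im ∂_{k+1}, so:

  H_0: rank C_0 − rank ∂_1 = 6 − 5 = 1, and the invariant factors of ∂_1 are all 1, so H_0 = Z.

(K is a triangulation of the cylinder S^1 x I.)

H_0 ≅ Z.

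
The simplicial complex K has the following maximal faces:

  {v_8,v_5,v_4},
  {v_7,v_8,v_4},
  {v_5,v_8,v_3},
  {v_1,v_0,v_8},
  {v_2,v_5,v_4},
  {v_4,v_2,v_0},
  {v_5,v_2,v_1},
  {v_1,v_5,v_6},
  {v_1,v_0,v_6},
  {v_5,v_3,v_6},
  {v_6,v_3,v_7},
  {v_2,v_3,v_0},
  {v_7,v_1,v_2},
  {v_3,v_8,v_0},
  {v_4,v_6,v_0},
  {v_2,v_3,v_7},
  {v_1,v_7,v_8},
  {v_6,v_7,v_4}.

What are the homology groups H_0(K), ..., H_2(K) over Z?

Fix the vertex order v_0 < v_1 < v_2 < v_3 < v_4 < v_5 < v_6 < v_7 < v_8 and write every simplex with vertices in increasing order. Then dim K = 2 and the simplices of K are:

  0-simplices (9): [v_0], [v_1], [v_2], [v_3], [v_4], [v_5], [v_6], [v_7], [v_8]
  1-simplices (27): (27 of them)
  2-simplices (18): (18 of them)

so the chain groups are C_0 ≅ Z^9, C_1 ≅ Z^27, C_2 ≅ Z^18.

Boundary ∂_1: C_1 → C_0 sends each edge [p,q] (with p < q) to q − p. For instance
  ∂[v_2,v_7] = [v_7] − [v_2].
The resulting 9×27 matrix has rank 8, and its Smith normal form has invariant factors (1,1,1,1,1,1,1,1).

∂_2: C_2 → C_1 sends each 2-simplex [p,q,r] to [q,r] − [p,r] + [p,q]. For instance
  ∂[v_0,v_1,v_8] = [v_1,v_8] − [v_0,v_8] + [v_0,v_1],
  ∂[v_3,v_5,v_8] = [v_5,v_8] − [v_3,v_8] + [v_3,v_5].
The 27×18 boundary matrix has rank 17 and Smith normal form diag(1,1,1,1,1,1,1,1,1,1,1,1,1,1,1,1,1).

From H_k ≅ ker(∂_k) / im(∂_{k+1}) we obtain:

  H_0: rank C_0 − rank ∂_1 = 9 − 8 = 1, and the invariant factors of ∂_1 are all 1, so H_0 = Z.
  H_1: rank ker ∂_1 − rank ∂_2 = (27 − 8) − 17 = 2, and the invariant factors of ∂_2 are all 1, so H_1 = Z^2.
  H_2: rank ker ∂_2 − rank ∂_3 = (18 − 17) − 0 = 1, and there is no ∂_3, so H_2 = Z.

H_0 = Z,  H_1 = Z^2,  H_2 = Z.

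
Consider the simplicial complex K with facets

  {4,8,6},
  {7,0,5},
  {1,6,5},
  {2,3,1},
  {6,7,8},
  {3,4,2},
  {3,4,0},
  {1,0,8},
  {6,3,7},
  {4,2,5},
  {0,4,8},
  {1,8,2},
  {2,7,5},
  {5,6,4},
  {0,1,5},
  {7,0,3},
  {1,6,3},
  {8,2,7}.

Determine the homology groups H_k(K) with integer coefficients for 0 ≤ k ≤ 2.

Order the vertices as 0 < 1 < 2 < 3 < 4 < 5 < 6 < 7 < 8. Listing each simplex with vertices in this order, K has dimension 2 with simplices:

  0-simplices (9): [0], [1], [2], [3], [4], [5], [6], [7], [8]
  1-simplices (27): (27 of them)
  2-simplices (18): [0,1,5], [0,1,8], [0,3,4], [0,3,7], [0,4,8], [0,5,7], [1,2,3], [1,2,8], [1,3,6], [1,5,6], [2,3,4], [2,4,5], [2,5,7], [2,7,8], [3,6,7], [4,5,6], [4,6,8], [6,7,8]

Hence C_0 ≅ Z^9, C_1 ≅ Z^27, C_2 ≅ Z^18.

∂_1: C_1 → C_0 sends each edge [p,q] (with p < q) to q − p.
The 9×27 boundary matrix has rank 8 and Smith normal form diag(1,1,1,1,1,1,1,1).

The boundary map ∂_2: C_2 → C_1 maps a triangle to the signed sum of its edges. For instance
  ∂[1,3,6] = [3,6] − [1,6] + [1,3],
  ∂[0,3,7] = [3,7] − [0,7] + [0,3].
The 27×18 boundary matrix has rank 17 and Smith normal form diag(1,1,1,1,1,1,1,1,1,1,1,1,1,1,1,1,1).

Now H_k = ker ∂_k / im ∂_{k+1}, so:

  H_0: rank C_0 − rank ∂_1 = 9 − 8 = 1, and the invariant factors of ∂_1 are all 1, so H_0 = Z.
  H_1: rank ker ∂_1 − rank ∂_2 = (27 − 8) − 17 = 2, and the invariant factors of ∂_2 are all 1, so H_1 = Z^2.
  H_2: rank ker ∂_2 − rank ∂_3 = (18 − 17) − 0 = 1, and there is no ∂_3, so H_2 = Z.

As a check, the Euler characteristic is 9 − 27 + 18 = 0, which agrees with 1 − 2 + 1 = 0.

H_0 = Z,  H_1 = Z^2,  H_2 = Z.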